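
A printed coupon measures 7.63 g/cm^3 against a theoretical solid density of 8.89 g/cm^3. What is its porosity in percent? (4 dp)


Porosity = (1-7.63/8.89)*100 = 14.1732 %


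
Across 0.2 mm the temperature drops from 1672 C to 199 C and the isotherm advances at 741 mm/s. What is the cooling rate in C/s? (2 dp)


G = (1672-199)/0.2 = 7365.0 C/mm
CR = 7365.0 * 741 = 5457465.0 C/s


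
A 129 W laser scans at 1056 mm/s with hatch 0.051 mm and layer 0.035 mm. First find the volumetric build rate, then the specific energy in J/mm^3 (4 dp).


Build rate = 1056 * 0.051 * 0.035 = 1.88496 mm^3/s
SE = 129 / 1.88496 = 68.4365 J/mm^3


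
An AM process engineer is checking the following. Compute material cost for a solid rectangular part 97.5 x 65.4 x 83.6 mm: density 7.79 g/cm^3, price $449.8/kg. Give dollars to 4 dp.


V = 97.5 * 65.4 * 83.6 = 533075.4 mm^3 = 533.0754 cm^3
Mass = 533.0754 * 7.79 / 1000 = 4.15265737 kg
Cost = 4.15265737 * 449.8 = 1867.8653 $


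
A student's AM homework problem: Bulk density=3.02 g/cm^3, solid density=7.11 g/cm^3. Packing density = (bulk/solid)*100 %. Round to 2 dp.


Packing = (3.02/7.11)*100 = 42.48 %


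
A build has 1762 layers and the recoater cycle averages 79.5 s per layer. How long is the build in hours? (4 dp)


t = 1762 * 79.5 / 3600 = 38.9108 hrs


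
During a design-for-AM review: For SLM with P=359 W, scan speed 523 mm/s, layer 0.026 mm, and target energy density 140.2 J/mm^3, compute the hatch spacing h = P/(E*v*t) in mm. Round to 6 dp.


h = 359 / (140.2*523*0.026) = 0.188309 mm


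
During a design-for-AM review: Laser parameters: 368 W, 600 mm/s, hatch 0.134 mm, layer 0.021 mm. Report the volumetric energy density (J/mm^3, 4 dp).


E = 368 / (600*0.134*0.021) = 217.9578 J/mm^3


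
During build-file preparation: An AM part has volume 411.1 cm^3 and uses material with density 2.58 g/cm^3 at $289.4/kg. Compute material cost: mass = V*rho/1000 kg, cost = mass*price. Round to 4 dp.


Mass = 411.1*2.58/1000 = 1.060638 kg
Cost = 1.060638 * 289.4 = 306.9486 $


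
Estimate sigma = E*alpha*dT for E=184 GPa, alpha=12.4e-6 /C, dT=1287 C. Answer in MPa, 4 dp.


sigma = 184*1000 * 12.4e-6 * 1287 = 2936.4192 MPa


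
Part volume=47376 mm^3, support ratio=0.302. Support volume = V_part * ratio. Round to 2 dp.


V_support = 47376 * 0.302 = 14307.55 mm^3


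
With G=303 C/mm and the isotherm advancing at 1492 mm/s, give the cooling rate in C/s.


CR = 303 * 1492 = 452076 C/s


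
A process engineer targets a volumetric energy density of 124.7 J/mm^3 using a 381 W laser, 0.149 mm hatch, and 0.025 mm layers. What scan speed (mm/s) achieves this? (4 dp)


v = 381 / (124.7*0.149*0.025) = 820.2236 mm/s


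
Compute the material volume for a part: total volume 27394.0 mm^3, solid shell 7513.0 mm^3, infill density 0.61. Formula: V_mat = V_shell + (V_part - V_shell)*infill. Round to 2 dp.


V_infill = (27394.0 - 7513.0) * 0.61 = 12127.41
V_total = 7513.0 + 12127.41 = 19640.41 mm^3


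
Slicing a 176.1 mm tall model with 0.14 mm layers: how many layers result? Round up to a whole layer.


Layers = ceil(176.1/0.14) = 1258


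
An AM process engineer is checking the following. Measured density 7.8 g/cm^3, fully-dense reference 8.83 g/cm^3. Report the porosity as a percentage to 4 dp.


Porosity = (1-7.8/8.83)*100 = 11.6648 %


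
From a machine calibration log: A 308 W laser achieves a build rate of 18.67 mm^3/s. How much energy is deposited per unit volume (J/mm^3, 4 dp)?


SE = 308 / 18.67 = 16.4971 J/mm^3


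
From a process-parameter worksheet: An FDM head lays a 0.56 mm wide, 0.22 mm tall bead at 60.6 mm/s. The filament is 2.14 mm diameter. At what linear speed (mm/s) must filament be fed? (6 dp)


Q = 0.56 * 0.22 * 60.6 = 7.46592 mm^3/s
A_fil = pi*(2.14/2)^2 = 3.59680943 mm^2
v_feed = 7.46592 / 3.59680943 = 2.075706 mm/s


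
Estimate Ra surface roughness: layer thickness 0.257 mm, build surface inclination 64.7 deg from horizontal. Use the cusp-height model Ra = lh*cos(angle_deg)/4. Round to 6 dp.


Ra = 0.257 * cos(64.7) / 4 = 0.027458 mm


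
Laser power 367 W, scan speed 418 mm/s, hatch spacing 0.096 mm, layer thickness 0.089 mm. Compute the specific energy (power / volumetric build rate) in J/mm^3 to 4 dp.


Build rate = 418 * 0.096 * 0.089 = 3.571392 mm^3/s
SE = 367 / 3.571392 = 102.7611 J/mm^3


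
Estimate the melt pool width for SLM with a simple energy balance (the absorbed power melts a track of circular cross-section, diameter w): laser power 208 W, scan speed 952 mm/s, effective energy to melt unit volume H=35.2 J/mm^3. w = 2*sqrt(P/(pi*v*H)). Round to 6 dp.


w = 2*sqrt(208/(pi*952*35.2)) = 0.088899 mm


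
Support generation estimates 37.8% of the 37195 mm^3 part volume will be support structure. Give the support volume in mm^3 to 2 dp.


V_support = 37195 * 0.378 = 14059.71 mm^3


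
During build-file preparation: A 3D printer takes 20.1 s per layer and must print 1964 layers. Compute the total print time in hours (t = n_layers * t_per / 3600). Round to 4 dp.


t = 1964 * 20.1 / 3600 = 10.9657 hrs


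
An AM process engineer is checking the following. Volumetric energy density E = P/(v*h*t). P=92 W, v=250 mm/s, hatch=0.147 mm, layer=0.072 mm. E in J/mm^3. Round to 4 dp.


E = 92 / (250*0.147*0.072) = 34.7695 J/mm^3


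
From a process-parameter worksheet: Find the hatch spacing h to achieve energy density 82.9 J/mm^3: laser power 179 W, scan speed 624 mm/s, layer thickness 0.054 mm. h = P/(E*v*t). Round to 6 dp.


h = 179 / (82.9*624*0.054) = 0.06408 mm


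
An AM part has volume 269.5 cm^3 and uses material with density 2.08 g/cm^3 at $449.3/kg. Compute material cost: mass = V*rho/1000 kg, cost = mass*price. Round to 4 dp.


Mass = 269.5*2.08/1000 = 0.56056 kg
Cost = 0.56056 * 449.3 = 251.8596 $


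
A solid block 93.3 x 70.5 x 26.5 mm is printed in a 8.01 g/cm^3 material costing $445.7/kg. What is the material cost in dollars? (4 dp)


V = 93.3 * 70.5 * 26.5 = 174307.725 mm^3 = 174.307725 cm^3
Mass = 174.307725 * 8.01 / 1000 = 1.39620488 kg
Cost = 1.39620488 * 445.7 = 622.2885 $


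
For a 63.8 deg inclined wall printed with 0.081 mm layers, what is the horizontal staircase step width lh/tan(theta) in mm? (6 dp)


step = 0.081 / tan(63.8) = 0.039857 mm


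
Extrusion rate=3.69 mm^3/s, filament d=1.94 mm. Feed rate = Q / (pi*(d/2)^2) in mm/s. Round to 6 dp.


A = pi*(1.94/2)^2 = 2.955925
v = 3.69 / 2.955925 = 1.24834 mm/s


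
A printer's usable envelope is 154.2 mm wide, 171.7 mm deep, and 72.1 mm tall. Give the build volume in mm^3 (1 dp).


V = 154.2 * 171.7 * 72.1 = 1908929.7 mm^3


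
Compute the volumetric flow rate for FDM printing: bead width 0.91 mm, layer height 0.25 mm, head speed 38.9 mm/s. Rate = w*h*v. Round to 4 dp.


Rate = 0.91 * 0.25 * 38.9 = 8.8498 mm^3/s


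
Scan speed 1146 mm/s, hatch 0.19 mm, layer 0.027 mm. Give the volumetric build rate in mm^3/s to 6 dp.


Rate = 1146 * 0.19 * 0.027 = 5.87898 mm^3/s


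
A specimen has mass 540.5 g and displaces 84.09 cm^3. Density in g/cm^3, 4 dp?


rho = 540.5 / 84.09 = 6.4276 g/cm^3


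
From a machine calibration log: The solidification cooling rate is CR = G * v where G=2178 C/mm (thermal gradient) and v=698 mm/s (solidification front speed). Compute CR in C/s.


CR = 2178 * 698 = 1520244 C/s


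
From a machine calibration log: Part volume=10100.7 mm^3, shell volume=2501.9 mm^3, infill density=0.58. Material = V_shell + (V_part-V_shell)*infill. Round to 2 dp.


V_infill = (10100.7 - 2501.9) * 0.58 = 4407.3
V_total = 2501.9 + 4407.3 = 6909.2 mm^3


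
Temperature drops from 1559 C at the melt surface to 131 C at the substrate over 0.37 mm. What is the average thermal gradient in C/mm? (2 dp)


G = (1559-131)/0.37 = 3859.46 C/mm


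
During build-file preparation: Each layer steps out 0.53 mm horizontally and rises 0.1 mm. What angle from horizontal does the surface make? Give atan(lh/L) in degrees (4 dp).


angle = atan(0.1/0.53) = 10.6849 degrees


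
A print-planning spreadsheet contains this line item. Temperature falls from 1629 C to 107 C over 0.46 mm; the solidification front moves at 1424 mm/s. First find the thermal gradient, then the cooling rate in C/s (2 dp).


G = (1629-107)/0.46 = 3308.69565217 C/mm
CR = 3308.69565217 * 1424 = 4711582.61 C/s


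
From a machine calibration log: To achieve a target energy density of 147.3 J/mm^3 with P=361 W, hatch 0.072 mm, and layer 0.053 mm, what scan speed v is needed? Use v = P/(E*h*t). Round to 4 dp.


v = 361 / (147.3*0.072*0.053) = 642.2381 mm/s


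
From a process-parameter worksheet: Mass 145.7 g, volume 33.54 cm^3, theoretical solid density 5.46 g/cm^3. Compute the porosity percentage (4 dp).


rho_part = 145.7 / 33.54 = 4.34406679 g/cm^3
Porosity = (1 - 4.34406679/5.46)*100 = 20.4383 %


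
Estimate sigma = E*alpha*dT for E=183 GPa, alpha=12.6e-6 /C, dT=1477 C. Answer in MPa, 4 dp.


sigma = 183*1000 * 12.6e-6 * 1477 = 3405.6666 MPa


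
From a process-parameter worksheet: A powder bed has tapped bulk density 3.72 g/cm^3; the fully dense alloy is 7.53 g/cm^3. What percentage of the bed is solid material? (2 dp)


Packing = (3.72/7.53)*100 = 49.4 %


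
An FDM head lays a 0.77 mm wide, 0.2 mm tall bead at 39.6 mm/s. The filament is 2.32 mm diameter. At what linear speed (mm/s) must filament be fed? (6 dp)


Q = 0.77 * 0.2 * 39.6 = 6.0984 mm^3/s
A_fil = pi*(2.32/2)^2 = 4.22732707 mm^2
v_feed = 6.0984 / 4.22732707 = 1.442614 mm/s


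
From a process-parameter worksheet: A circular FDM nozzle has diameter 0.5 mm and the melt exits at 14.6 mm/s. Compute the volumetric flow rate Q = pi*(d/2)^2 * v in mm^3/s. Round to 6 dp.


A = pi*(0.5/2)^2 = 0.19634954 mm^2
Q = 0.19634954 * 14.6 = 2.866703 mm^3/s


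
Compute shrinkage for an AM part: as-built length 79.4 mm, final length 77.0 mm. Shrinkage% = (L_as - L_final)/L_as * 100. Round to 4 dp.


Shrinkage = ((79.4-77.0)/79.4)*100 = 3.0227 %


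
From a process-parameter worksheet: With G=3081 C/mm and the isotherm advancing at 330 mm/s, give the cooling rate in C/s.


CR = 3081 * 330 = 1016730 C/s


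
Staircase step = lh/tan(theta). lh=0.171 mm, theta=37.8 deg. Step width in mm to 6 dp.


step = 0.171 / tan(37.8) = 0.220452 mm


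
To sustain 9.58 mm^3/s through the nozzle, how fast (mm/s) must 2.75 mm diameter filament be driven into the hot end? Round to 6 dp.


A = pi*(2.75/2)^2 = 5.939574
v = 9.58 / 5.939574 = 1.61291 mm/s


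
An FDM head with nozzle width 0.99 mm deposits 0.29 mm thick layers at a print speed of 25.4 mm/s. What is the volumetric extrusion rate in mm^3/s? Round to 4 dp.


Rate = 0.99 * 0.29 * 25.4 = 7.2923 mm^3/s


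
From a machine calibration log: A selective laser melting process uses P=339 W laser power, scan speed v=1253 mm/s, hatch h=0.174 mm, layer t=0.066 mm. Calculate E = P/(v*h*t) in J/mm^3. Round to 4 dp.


E = 339 / (1253*0.174*0.066) = 23.5589 J/mm^3


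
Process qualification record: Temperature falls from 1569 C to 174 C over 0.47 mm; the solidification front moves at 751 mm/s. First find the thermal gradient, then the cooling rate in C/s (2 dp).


G = (1569-174)/0.47 = 2968.08510638 C/mm
CR = 2968.08510638 * 751 = 2229031.91 C/s


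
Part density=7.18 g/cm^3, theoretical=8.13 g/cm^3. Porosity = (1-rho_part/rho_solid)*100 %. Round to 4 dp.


Porosity = (1-7.18/8.13)*100 = 11.6851 %


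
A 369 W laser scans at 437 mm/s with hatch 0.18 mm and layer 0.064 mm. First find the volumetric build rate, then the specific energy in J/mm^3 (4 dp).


Build rate = 437 * 0.18 * 0.064 = 5.03424 mm^3/s
SE = 369 / 5.03424 = 73.2981 J/mm^3


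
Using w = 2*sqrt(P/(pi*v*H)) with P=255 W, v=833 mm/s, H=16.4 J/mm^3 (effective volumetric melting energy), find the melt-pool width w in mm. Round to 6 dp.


w = 2*sqrt(255/(pi*833*16.4)) = 0.154163 mm


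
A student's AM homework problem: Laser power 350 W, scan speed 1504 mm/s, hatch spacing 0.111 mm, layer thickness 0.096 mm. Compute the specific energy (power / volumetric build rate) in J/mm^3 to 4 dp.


Build rate = 1504 * 0.111 * 0.096 = 16.026624 mm^3/s
SE = 350 / 16.026624 = 21.8387 J/mm^3


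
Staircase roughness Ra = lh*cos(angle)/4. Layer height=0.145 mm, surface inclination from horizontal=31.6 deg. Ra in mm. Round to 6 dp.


Ra = 0.145 * cos(31.6) / 4 = 0.030875 mm


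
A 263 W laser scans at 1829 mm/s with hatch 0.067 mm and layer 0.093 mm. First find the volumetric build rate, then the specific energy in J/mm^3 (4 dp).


Build rate = 1829 * 0.067 * 0.093 = 11.396499 mm^3/s
SE = 263 / 11.396499 = 23.0773 J/mm^3


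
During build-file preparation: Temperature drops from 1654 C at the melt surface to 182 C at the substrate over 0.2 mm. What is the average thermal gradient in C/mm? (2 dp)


G = (1654-182)/0.2 = 7360.0 C/mm


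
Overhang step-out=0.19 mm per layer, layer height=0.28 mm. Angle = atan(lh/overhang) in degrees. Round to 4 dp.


angle = atan(0.28/0.19) = 55.8403 degrees


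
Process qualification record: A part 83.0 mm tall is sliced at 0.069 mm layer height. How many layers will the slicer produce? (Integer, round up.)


Layers = ceil(83.0/0.069) = 1203


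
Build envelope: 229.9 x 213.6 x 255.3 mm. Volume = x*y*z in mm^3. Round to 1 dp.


V = 229.9 * 213.6 * 255.3 = 12536925.2 mm^3


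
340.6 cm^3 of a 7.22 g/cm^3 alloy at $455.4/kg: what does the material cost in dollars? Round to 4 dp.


Mass = 340.6*7.22/1000 = 2.459132 kg
Cost = 2.459132 * 455.4 = 1119.8887 $


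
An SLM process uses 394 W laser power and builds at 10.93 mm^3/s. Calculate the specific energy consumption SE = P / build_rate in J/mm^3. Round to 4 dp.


SE = 394 / 10.93 = 36.0476 J/mm^3


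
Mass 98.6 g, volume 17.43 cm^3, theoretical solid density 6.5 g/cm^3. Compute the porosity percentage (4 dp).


rho_part = 98.6 / 17.43 = 5.65691337 g/cm^3
Porosity = (1 - 5.65691337/6.5)*100 = 12.9706 %


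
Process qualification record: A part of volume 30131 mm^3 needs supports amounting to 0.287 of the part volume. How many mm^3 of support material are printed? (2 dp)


V_support = 30131 * 0.287 = 8647.6 mm^3


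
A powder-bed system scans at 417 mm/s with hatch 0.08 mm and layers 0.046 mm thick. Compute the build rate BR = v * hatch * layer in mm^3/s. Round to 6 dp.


Rate = 417 * 0.08 * 0.046 = 1.53456 mm^3/s


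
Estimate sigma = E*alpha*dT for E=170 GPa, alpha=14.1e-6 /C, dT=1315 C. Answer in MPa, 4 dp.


sigma = 170*1000 * 14.1e-6 * 1315 = 3152.055 MPa


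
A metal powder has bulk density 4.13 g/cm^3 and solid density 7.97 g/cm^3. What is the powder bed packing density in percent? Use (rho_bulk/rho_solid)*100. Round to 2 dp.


Packing = (4.13/7.97)*100 = 51.82 %


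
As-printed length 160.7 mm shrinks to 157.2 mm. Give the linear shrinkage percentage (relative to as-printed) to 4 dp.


Shrinkage = ((160.7-157.2)/160.7)*100 = 2.178 %


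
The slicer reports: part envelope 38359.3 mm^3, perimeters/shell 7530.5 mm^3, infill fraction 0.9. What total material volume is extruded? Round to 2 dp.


V_infill = (38359.3 - 7530.5) * 0.9 = 27745.92
V_total = 7530.5 + 27745.92 = 35276.42 mm^3


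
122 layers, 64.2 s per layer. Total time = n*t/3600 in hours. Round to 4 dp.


t = 122 * 64.2 / 3600 = 2.1757 hrs


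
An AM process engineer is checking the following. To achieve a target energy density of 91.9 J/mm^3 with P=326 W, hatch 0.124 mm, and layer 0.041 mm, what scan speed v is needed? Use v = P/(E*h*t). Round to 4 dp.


v = 326 / (91.9*0.124*0.041) = 697.7447 mm/s


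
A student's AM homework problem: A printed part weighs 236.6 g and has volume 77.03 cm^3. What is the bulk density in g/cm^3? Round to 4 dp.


rho = 236.6 / 77.03 = 3.0715 g/cm^3


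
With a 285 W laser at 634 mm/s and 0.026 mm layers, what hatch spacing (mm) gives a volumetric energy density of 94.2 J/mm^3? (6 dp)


h = 285 / (94.2*634*0.026) = 0.18354 mm


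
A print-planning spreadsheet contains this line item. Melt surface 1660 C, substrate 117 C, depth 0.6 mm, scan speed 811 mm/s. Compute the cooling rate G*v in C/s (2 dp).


G = (1660-117)/0.6 = 2571.66666667 C/mm
CR = 2571.66666667 * 811 = 2085621.67 C/s


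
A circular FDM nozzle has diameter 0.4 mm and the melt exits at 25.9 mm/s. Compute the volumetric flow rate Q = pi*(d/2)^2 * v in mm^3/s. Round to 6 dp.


A = pi*(0.4/2)^2 = 0.12566371 mm^2
Q = 0.12566371 * 25.9 = 3.25469 mm^3/s


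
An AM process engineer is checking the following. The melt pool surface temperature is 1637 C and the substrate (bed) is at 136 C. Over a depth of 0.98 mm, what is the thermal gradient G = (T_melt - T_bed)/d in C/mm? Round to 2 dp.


G = (1637-136)/0.98 = 1531.63 C/mm


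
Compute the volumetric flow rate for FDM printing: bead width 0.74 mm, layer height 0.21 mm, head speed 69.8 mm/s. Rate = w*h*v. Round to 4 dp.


Rate = 0.74 * 0.21 * 69.8 = 10.8469 mm^3/s


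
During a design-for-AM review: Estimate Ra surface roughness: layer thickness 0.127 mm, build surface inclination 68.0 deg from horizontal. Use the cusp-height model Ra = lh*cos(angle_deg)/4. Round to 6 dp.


Ra = 0.127 * cos(68.0) / 4 = 0.011894 mm


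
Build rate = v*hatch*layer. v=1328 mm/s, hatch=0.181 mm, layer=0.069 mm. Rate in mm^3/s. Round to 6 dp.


Rate = 1328 * 0.181 * 0.069 = 16.585392 mm^3/s


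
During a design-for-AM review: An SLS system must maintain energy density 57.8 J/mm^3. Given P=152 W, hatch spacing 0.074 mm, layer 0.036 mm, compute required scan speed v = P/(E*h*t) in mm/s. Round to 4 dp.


v = 152 / (57.8*0.074*0.036) = 987.1463 mm/s


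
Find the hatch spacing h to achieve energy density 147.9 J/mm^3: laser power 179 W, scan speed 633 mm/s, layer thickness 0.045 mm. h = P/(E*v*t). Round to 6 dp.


h = 179 / (147.9*633*0.045) = 0.042488 mm


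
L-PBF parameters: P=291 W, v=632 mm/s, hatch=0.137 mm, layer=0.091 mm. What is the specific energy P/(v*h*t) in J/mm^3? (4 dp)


Build rate = 632 * 0.137 * 0.091 = 7.879144 mm^3/s
SE = 291 / 7.879144 = 36.9329 J/mm^3


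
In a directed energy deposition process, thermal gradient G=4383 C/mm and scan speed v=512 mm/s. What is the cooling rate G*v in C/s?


CR = 4383 * 512 = 2244096 C/s


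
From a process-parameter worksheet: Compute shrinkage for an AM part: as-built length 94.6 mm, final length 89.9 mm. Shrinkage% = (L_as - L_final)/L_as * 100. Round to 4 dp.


Shrinkage = ((94.6-89.9)/94.6)*100 = 4.9683 %


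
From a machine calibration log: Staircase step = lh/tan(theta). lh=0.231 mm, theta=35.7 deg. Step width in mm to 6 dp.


step = 0.231 / tan(35.7) = 0.321471 mm


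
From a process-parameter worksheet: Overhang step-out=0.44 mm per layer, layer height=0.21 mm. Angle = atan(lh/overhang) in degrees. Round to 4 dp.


angle = atan(0.21/0.44) = 25.5139 degrees


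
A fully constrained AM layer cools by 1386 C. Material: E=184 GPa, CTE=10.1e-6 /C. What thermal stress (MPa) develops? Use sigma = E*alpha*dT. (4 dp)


sigma = 184*1000 * 10.1e-6 * 1386 = 2575.7424 MPa


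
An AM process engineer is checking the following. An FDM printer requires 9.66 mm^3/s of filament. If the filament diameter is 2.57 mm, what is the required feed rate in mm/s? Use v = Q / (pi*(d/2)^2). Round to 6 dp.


A = pi*(2.57/2)^2 = 5.187476
v = 9.66 / 5.187476 = 1.862177 mm/s


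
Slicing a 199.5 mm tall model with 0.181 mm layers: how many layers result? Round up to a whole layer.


Layers = ceil(199.5/0.181) = 1103


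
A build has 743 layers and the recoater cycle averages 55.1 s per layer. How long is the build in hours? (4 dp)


t = 743 * 55.1 / 3600 = 11.372 hrs


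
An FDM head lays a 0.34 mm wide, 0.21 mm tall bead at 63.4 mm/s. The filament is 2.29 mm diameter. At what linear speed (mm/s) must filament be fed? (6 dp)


Q = 0.34 * 0.21 * 63.4 = 4.52676 mm^3/s
A_fil = pi*(2.29/2)^2 = 4.11870651 mm^2
v_feed = 4.52676 / 4.11870651 = 1.099073 mm/s


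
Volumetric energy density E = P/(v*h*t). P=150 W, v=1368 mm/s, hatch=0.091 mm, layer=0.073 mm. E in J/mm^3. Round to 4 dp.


E = 150 / (1368*0.091*0.073) = 16.506 J/mm^3


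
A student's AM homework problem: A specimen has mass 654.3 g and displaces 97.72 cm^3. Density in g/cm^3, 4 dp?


rho = 654.3 / 97.72 = 6.6957 g/cm^3


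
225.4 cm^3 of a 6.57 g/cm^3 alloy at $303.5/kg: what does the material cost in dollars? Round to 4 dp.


Mass = 225.4*6.57/1000 = 1.480878 kg
Cost = 1.480878 * 303.5 = 449.4465 $


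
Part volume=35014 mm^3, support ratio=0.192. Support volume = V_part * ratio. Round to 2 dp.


V_support = 35014 * 0.192 = 6722.69 mm^3


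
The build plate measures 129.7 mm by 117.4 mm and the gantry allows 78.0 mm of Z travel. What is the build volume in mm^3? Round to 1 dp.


V = 129.7 * 117.4 * 78.0 = 1187688.8 mm^3


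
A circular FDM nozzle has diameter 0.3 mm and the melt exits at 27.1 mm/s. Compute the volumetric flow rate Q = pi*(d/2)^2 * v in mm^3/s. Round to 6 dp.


A = pi*(0.3/2)^2 = 0.07068583 mm^2
Q = 0.07068583 * 27.1 = 1.915586 mm^3/s


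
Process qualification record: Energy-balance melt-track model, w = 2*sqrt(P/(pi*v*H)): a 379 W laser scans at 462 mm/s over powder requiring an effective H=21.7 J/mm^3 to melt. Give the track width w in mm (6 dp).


w = 2*sqrt(379/(pi*462*21.7)) = 0.219394 mm


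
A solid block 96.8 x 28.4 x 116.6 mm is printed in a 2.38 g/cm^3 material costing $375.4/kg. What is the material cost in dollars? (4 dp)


V = 96.8 * 28.4 * 116.6 = 320547.392 mm^3 = 320.547392 cm^3
Mass = 320.547392 * 2.38 / 1000 = 0.76290279 kg
Cost = 0.76290279 * 375.4 = 286.3937 $


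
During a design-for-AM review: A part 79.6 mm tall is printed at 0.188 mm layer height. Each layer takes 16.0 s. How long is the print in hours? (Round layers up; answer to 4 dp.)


Layers = ceil(79.6/0.188) = 424
t = 424 * 16.0 / 3600 = 1.8844 hrs


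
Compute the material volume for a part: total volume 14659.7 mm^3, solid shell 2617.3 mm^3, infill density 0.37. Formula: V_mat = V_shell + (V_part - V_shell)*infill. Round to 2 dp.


V_infill = (14659.7 - 2617.3) * 0.37 = 4455.69
V_total = 2617.3 + 4455.69 = 7072.99 mm^3


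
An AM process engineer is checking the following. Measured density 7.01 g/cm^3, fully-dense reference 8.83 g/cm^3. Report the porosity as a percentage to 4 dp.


Porosity = (1-7.01/8.83)*100 = 20.6116 %


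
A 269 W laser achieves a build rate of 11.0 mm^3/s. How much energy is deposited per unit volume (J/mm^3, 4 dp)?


SE = 269 / 11.0 = 24.4545 J/mm^3


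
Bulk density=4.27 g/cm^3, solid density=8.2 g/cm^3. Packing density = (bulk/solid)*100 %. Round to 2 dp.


Packing = (4.27/8.2)*100 = 52.07 %


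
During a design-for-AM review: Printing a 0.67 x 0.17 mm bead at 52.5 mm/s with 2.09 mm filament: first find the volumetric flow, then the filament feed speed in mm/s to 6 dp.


Q = 0.67 * 0.17 * 52.5 = 5.97975 mm^3/s
A_fil = pi*(2.09/2)^2 = 3.43069772 mm^2
v_feed = 5.97975 / 3.43069772 = 1.743013 mm/s


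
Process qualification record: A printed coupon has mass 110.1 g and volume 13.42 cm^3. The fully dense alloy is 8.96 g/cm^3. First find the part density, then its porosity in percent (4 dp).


rho_part = 110.1 / 13.42 = 8.20417288 g/cm^3
Porosity = (1 - 8.20417288/8.96)*100 = 8.4356 %


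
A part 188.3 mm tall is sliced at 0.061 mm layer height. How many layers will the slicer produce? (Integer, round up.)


Layers = ceil(188.3/0.061) = 3087


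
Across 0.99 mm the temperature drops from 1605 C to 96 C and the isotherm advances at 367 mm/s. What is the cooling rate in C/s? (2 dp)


G = (1605-96)/0.99 = 1524.24242424 C/mm
CR = 1524.24242424 * 367 = 559396.97 C/s


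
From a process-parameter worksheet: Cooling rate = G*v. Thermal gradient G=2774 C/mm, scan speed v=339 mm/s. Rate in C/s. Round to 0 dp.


CR = 2774 * 339 = 940386 C/s


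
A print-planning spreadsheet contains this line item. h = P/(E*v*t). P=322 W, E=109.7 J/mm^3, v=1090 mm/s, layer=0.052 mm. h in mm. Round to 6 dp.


h = 322 / (109.7*1090*0.052) = 0.051787 mm


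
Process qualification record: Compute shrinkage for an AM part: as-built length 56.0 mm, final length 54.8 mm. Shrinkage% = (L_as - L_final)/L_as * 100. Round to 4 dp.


Shrinkage = ((56.0-54.8)/56.0)*100 = 2.1429 %


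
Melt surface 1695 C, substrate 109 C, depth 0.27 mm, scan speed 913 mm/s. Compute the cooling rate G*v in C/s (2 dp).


G = (1695-109)/0.27 = 5874.07407407 C/mm
CR = 5874.07407407 * 913 = 5363029.63 C/s


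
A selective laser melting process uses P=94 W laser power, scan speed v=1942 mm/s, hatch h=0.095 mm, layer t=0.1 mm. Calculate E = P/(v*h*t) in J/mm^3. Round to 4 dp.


E = 94 / (1942*0.095*0.1) = 5.0951 J/mm^3


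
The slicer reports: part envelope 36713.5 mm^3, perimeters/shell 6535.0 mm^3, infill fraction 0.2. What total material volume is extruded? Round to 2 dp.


V_infill = (36713.5 - 6535.0) * 0.2 = 6035.7
V_total = 6535.0 + 6035.7 = 12570.7 mm^3


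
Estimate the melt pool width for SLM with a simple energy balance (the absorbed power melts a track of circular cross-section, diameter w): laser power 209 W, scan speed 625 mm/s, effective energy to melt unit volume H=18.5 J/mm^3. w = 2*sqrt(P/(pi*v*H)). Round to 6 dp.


w = 2*sqrt(209/(pi*625*18.5)) = 0.151706 mm


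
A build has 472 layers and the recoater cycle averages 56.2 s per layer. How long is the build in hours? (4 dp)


t = 472 * 56.2 / 3600 = 7.3684 hrs


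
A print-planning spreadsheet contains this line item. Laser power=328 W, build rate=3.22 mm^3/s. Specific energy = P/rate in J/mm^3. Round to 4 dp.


SE = 328 / 3.22 = 101.8634 J/mm^3


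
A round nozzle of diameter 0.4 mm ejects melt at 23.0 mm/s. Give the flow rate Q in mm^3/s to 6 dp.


A = pi*(0.4/2)^2 = 0.12566371 mm^2
Q = 0.12566371 * 23.0 = 2.890265 mm^3/s


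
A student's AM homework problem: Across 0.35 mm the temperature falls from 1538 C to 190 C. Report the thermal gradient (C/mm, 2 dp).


G = (1538-190)/0.35 = 3851.43 C/mm


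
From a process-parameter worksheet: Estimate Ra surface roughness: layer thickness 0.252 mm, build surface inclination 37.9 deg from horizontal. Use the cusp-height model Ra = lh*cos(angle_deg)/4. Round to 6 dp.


Ra = 0.252 * cos(37.9) / 4 = 0.049712 mm


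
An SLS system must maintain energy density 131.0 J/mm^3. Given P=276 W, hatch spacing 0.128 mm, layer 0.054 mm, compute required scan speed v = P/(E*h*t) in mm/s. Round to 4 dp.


v = 276 / (131.0*0.128*0.054) = 304.8134 mm/s


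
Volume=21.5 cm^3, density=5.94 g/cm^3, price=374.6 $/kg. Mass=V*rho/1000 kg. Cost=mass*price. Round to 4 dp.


Mass = 21.5*5.94/1000 = 0.12771 kg
Cost = 0.12771 * 374.6 = 47.8402 $


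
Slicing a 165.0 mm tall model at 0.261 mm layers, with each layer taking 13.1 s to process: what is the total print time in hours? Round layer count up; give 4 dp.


Layers = ceil(165.0/0.261) = 633
t = 633 * 13.1 / 3600 = 2.3034 hrs


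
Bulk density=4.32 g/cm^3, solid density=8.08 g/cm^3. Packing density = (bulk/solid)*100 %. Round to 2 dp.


Packing = (4.32/8.08)*100 = 53.47 %


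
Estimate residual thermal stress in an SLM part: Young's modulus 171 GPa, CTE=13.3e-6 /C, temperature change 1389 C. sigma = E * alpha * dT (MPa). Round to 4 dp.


sigma = 171*1000 * 13.3e-6 * 1389 = 3159.0027 MPa


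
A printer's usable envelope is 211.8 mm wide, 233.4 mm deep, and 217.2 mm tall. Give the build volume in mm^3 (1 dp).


V = 211.8 * 233.4 * 217.2 = 10737090.9 mm^3


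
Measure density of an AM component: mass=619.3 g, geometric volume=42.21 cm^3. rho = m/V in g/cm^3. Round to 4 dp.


rho = 619.3 / 42.21 = 14.6719 g/cm^3


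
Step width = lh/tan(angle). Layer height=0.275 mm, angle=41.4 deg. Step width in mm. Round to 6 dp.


step = 0.275 / tan(41.4) = 0.311926 mm


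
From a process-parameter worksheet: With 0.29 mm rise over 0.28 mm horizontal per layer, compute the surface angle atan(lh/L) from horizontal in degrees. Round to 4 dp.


angle = atan(0.29/0.28) = 46.0051 degrees


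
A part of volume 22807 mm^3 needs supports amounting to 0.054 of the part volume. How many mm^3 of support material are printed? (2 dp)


V_support = 22807 * 0.054 = 1231.58 mm^3


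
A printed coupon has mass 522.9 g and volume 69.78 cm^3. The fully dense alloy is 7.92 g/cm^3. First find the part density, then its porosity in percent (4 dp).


rho_part = 522.9 / 69.78 = 7.49355116 g/cm^3
Porosity = (1 - 7.49355116/7.92)*100 = 5.3845 %


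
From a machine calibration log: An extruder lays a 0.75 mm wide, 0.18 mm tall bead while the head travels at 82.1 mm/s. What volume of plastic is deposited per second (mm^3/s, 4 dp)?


Rate = 0.75 * 0.18 * 82.1 = 11.0835 mm^3/s


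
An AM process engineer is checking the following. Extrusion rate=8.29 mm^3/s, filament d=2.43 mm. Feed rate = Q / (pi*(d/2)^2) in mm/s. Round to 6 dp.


A = pi*(2.43/2)^2 = 4.637698
v = 8.29 / 4.637698 = 1.787525 mm/s


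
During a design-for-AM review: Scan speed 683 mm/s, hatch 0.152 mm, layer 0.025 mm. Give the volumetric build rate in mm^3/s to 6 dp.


Rate = 683 * 0.152 * 0.025 = 2.5954 mm^3/s


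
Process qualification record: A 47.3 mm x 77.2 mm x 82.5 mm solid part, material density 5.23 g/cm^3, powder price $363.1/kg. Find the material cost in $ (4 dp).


V = 47.3 * 77.2 * 82.5 = 301253.7 mm^3 = 301.2537 cm^3
Mass = 301.2537 * 5.23 / 1000 = 1.57555685 kg
Cost = 1.57555685 * 363.1 = 572.0847 $


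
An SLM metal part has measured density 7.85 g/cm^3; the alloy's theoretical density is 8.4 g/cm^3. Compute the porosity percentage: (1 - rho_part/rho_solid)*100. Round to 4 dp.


Porosity = (1-7.85/8.4)*100 = 6.5476 %


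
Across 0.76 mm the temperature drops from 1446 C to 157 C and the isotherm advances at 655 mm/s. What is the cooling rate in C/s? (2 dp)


G = (1446-157)/0.76 = 1696.05263158 C/mm
CR = 1696.05263158 * 655 = 1110914.47 C/s


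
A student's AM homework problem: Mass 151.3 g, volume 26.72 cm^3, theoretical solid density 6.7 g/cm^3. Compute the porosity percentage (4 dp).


rho_part = 151.3 / 26.72 = 5.66242515 g/cm^3
Porosity = (1 - 5.66242515/6.7)*100 = 15.4862 %


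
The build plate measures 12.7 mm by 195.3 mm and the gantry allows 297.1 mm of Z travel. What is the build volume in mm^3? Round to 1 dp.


V = 12.7 * 195.3 * 297.1 = 736900.1 mm^3


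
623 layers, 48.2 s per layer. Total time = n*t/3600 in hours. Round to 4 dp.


t = 623 * 48.2 / 3600 = 8.3413 hrs


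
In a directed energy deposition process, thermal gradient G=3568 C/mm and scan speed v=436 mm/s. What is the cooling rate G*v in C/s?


CR = 3568 * 436 = 1555648 C/s


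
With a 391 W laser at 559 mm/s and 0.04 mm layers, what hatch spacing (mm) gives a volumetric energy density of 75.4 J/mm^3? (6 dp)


h = 391 / (75.4*559*0.04) = 0.231918 mm


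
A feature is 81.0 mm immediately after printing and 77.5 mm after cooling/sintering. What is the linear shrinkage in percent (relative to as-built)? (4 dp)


Shrinkage = ((81.0-77.5)/81.0)*100 = 4.321 %


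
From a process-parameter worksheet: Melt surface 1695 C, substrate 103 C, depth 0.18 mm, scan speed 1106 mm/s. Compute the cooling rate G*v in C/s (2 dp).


G = (1695-103)/0.18 = 8844.44444444 C/mm
CR = 8844.44444444 * 1106 = 9781955.56 C/s


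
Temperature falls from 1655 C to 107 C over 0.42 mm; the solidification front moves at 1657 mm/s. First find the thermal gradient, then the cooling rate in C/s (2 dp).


G = (1655-107)/0.42 = 3685.71428571 C/mm
CR = 3685.71428571 * 1657 = 6107228.57 C/s


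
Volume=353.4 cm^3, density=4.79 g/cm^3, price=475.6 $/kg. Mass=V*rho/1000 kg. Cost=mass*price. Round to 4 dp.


Mass = 353.4*4.79/1000 = 1.692786 kg
Cost = 1.692786 * 475.6 = 805.089 $


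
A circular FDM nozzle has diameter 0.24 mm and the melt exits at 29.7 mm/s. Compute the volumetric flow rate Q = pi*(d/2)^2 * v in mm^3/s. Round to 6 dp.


A = pi*(0.24/2)^2 = 0.04523893 mm^2
Q = 0.04523893 * 29.7 = 1.343596 mm^3/s


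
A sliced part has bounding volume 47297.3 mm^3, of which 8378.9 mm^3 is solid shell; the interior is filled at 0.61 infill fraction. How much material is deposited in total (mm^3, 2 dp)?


V_infill = (47297.3 - 8378.9) * 0.61 = 23740.22
V_total = 8378.9 + 23740.22 = 32119.12 mm^3


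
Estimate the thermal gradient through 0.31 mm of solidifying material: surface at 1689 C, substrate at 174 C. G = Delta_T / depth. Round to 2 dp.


G = (1689-174)/0.31 = 4887.1 C/mm


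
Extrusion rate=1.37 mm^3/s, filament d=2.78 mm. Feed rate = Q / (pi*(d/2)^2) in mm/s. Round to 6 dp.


A = pi*(2.78/2)^2 = 6.069871
v = 1.37 / 6.069871 = 0.225705 mm/s


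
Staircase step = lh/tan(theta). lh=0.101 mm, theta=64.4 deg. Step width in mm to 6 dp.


step = 0.101 / tan(64.4) = 0.048391 mm


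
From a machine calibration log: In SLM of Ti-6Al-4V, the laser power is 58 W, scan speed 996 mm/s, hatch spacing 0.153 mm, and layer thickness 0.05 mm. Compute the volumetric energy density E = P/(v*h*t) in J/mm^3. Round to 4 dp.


E = 58 / (996*0.153*0.05) = 7.6121 J/mm^3


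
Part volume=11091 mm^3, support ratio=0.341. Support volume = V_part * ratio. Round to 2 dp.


V_support = 11091 * 0.341 = 3782.03 mm^3


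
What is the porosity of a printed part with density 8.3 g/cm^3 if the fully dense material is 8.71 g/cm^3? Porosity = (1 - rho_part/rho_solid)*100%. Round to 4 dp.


Porosity = (1-8.3/8.71)*100 = 4.7072 %


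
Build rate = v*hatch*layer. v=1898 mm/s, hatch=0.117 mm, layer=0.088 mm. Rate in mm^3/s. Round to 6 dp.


Rate = 1898 * 0.117 * 0.088 = 19.541808 mm^3/s


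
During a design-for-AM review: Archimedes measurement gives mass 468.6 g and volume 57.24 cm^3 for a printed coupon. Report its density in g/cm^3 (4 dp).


rho = 468.6 / 57.24 = 8.1866 g/cm^3


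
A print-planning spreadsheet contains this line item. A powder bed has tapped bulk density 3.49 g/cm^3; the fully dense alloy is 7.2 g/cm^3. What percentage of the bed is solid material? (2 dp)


Packing = (3.49/7.2)*100 = 48.47 %


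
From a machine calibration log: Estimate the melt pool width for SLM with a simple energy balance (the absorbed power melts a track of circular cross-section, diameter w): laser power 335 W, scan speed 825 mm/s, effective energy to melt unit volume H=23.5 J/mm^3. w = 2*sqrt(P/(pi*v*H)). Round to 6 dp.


w = 2*sqrt(335/(pi*825*23.5)) = 0.148326 mm


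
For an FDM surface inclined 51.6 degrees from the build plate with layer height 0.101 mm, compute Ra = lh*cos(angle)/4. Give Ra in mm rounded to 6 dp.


Ra = 0.101 * cos(51.6) / 4 = 0.015684 mm


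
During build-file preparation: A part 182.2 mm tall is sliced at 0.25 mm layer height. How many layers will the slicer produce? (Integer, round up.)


Layers = ceil(182.2/0.25) = 729


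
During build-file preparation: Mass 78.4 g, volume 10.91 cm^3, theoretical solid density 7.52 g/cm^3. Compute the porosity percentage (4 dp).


rho_part = 78.4 / 10.91 = 7.18606783 g/cm^3
Porosity = (1 - 7.18606783/7.52)*100 = 4.4406 %


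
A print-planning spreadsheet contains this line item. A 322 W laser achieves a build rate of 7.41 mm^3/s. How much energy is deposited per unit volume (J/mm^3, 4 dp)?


SE = 322 / 7.41 = 43.4548 J/mm^3


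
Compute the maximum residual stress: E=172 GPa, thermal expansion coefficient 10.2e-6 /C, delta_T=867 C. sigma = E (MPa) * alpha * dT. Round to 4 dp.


sigma = 172*1000 * 10.2e-6 * 867 = 1521.0648 MPa


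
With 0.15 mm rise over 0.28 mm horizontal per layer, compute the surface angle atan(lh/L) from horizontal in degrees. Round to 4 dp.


angle = atan(0.15/0.28) = 28.1786 degrees


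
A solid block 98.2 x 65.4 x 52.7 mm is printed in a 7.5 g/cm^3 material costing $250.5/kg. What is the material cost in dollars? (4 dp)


V = 98.2 * 65.4 * 52.7 = 338454.156 mm^3 = 338.454156 cm^3
Mass = 338.454156 * 7.5 / 1000 = 2.53840617 kg
Cost = 2.53840617 * 250.5 = 635.8707 $


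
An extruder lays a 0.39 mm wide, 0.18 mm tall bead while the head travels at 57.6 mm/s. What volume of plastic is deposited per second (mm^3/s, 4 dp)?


Rate = 0.39 * 0.18 * 57.6 = 4.0435 mm^3/s


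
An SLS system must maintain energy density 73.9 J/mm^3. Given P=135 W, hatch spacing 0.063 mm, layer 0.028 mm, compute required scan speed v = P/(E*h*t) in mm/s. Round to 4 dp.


v = 135 / (73.9*0.063*0.028) = 1035.5969 mm/s


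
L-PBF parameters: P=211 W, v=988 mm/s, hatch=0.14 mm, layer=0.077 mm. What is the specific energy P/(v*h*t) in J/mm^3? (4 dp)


Build rate = 988 * 0.14 * 0.077 = 10.65064 mm^3/s
SE = 211 / 10.65064 = 19.811 J/mm^3


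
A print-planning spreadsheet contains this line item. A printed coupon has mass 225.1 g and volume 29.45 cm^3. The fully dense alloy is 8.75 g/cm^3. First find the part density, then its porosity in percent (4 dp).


rho_part = 225.1 / 29.45 = 7.6434635 g/cm^3
Porosity = (1 - 7.6434635/8.75)*100 = 12.6461 %


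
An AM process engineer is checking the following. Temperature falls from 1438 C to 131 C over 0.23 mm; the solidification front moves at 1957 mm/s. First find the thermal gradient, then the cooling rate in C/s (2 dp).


G = (1438-131)/0.23 = 5682.60869565 C/mm
CR = 5682.60869565 * 1957 = 11120865.22 C/s


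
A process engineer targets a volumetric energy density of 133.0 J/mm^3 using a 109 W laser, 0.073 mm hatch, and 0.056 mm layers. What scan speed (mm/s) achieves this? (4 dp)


v = 109 / (133.0*0.073*0.056) = 200.4767 mm/s


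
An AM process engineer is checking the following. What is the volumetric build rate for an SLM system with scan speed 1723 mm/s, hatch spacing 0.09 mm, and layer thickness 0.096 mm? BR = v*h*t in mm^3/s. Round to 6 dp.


Rate = 1723 * 0.09 * 0.096 = 14.88672 mm^3/s


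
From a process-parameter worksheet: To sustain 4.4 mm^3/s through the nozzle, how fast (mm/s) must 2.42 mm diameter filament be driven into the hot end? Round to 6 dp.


A = pi*(2.42/2)^2 = 4.599606
v = 4.4 / 4.599606 = 0.956604 mm/s


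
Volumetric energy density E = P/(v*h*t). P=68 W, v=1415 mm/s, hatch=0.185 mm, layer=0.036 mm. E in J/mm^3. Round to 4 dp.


E = 68 / (1415*0.185*0.036) = 7.2157 J/mm^3


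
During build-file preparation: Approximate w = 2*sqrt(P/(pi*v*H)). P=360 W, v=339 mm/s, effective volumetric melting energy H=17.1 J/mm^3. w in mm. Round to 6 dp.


w = 2*sqrt(360/(pi*339*17.1)) = 0.281196 mm


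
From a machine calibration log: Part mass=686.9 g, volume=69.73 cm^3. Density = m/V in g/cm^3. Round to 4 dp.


rho = 686.9 / 69.73 = 9.8509 g/cm^3


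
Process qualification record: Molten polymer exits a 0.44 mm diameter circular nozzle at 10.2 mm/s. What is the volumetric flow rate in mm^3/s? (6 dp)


A = pi*(0.44/2)^2 = 0.15205308 mm^2
Q = 0.15205308 * 10.2 = 1.550941 mm^3/s


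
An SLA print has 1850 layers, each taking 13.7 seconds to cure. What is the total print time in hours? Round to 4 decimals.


t = 1850 * 13.7 / 3600 = 7.0403 hrs


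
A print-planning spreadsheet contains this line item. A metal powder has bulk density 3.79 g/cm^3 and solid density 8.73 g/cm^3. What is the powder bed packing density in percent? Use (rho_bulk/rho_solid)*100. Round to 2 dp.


Packing = (3.79/8.73)*100 = 43.41 %


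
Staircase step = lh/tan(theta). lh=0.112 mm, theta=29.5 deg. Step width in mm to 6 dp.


step = 0.112 / tan(29.5) = 0.197959 mm


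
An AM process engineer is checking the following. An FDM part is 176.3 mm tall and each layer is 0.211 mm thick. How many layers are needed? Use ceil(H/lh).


Layers = ceil(176.3/0.211) = 836
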